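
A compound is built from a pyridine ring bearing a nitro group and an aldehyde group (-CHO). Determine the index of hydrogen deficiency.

6

Atom tally by fragment:
  pyridine ring core → C:5 H:5 N:1
  (− 2 ring H displaced by substituents)
  + NO2 → N:1 O:2
  + CHO → C:1 H:1 O:1
Element totals:
  C: 6
  H: 4
  N: 2
  O: 3
Molecular formula: C6H4N2O3.
DoU = (2C + 2 + N − H − X) / 2 = (2·6 + 2 + 2 − 4 − 0) / 2 = 6.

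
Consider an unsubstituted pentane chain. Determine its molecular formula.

Atom tally by fragment:
  CH3 → C:1 H:3
  CH2 → C:1 H:2
  CH2 → C:1 H:2
  CH2 → C:1 H:2
  CH3 → C:1 H:3
Element totals:
  C: 5
  H: 12

C5H12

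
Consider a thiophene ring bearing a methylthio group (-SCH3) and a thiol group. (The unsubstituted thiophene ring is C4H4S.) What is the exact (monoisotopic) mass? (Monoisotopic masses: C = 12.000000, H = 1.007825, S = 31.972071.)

161.9632

Atom tally by fragment:
  thiophene ring core → C:4 H:4 S:1
  (− 2 ring H displaced by substituents)
  + SCH3 → C:1 H:3 S:1
  + SH → S:1 H:1
Element totals:
  C: 5
  H: 6
  S: 3
Molecular formula: C5H6S3.
  M = 5(12.0) + 6(1.007825) + 3(31.972071)
    = 60.000000 + 6.046950 + 95.916213 = 161.963163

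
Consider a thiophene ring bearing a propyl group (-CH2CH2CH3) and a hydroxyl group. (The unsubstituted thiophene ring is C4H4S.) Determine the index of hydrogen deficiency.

Atom tally by fragment:
  thiophene ring core → C:4 H:4 S:1
  (− 2 ring H displaced by substituents)
  + CH2CH2CH3 → C:3 H:7
  + OH → O:1 H:1
Element totals:
  C: 7
  H: 10
  O: 1
  S: 1
Molecular formula: C7H10OS.
DoU = (2C + 2 + N − H − X) / 2 = (2·7 + 2 + 0 − 10 − 0) / 2 = 3.

3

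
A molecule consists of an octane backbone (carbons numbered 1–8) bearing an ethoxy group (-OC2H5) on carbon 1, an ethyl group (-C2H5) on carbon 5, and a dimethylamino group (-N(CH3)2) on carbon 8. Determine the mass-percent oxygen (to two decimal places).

6.97%

Atom tally by fragment:
  C2H5OCH2 → C:3 H:7 O:1
  CH2 → C:1 H:2
  CH2 → C:1 H:2
  CH2 → C:1 H:2
  CH(C2H5) → C:3 H:6
  CH2 → C:1 H:2
  CH2 → C:1 H:2
  CH2N(CH3)2 → C:3 H:8 N:1
Element totals:
  C: 14
  H: 31
  N: 1
  O: 1
Molecular formula: C14H31NO.
Molar mass = 229.408 g/mol.
Mass from O: 1 × 15.999 = 15.999 g/mol.
%O = 15.999 / 229.408 × 100 = 6.97%.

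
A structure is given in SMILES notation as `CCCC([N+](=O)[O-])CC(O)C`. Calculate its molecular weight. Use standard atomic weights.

161.20 g/mol

Atom tally by fragment:
  CH3 → C:1 H:3
  CH2 → C:1 H:2
  CH2 → C:1 H:2
  CH(NO2) → C:1 H:1 N:1 O:2
  CH2 → C:1 H:2
  CH(OH) → C:1 H:2 O:1
  CH3 → C:1 H:3
Element totals:
  C: 7
  H: 15
  N: 1
  O: 3
Molecular formula: C7H15NO3.
  M = 7(12.011) + 15(1.008) + 14.007 + 3(15.999)
    = 84.077 + 15.120 + 14.007 + 47.997 = 161.201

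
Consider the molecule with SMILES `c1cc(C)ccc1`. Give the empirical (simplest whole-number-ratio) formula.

Atom tally by fragment:
  benzene ring core → C:6 H:6
  (− 1 ring H displaced by substituents)
  + CH3 → C:1 H:3
Element totals:
  C: 7
  H: 8
Molecular formula: C7H8.
gcd of subscripts (7, 8) = 1, so the empirical formula equals the molecular formula.

C7H8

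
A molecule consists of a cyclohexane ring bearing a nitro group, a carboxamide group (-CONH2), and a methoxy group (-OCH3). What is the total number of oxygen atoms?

Atom tally by fragment:
  cyclohexane ring core → C:6 H:12
  (− 3 ring H displaced by substituents)
  + NO2 → N:1 O:2
  + CONH2 → C:1 H:2 O:1 N:1
  + OCH3 → C:1 H:3 O:1
Element totals:
  C: 8
  H: 14
  N: 2
  O: 4

4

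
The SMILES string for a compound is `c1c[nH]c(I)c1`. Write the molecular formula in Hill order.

C4H4IN

Atom tally by fragment:
  pyrrole ring core → C:4 H:5 N:1
  (− 1 ring H displaced by substituents)
  + I → I:1
Element totals:
  C: 4
  H: 4
  I: 1
  N: 1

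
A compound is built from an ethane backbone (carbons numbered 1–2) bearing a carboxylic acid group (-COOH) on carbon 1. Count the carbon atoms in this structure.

Atom tally by fragment:
  HOOCCH2 → C:2 H:3 O:2
  CH3 → C:1 H:3
Element totals:
  C: 3
  H: 6
  O: 2

3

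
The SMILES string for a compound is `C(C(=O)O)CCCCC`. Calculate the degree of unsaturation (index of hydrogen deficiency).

Atom tally by fragment:
  HOOCCH2 → C:2 H:3 O:2
  CH2 → C:1 H:2
  CH2 → C:1 H:2
  CH2 → C:1 H:2
  CH2 → C:1 H:2
  CH3 → C:1 H:3
Element totals:
  C: 7
  H: 14
  O: 2
Molecular formula: C7H14O2.
DoU = (2C + 2 + N − H − X) / 2 = (2·7 + 2 + 0 − 14 − 0) / 2 = 1.

1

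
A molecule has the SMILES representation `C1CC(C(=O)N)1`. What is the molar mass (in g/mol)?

Atom tally by fragment:
  cyclopropane ring core → C:3 H:6
  (− 1 ring H displaced by substituents)
  + CONH2 → C:1 H:2 O:1 N:1
Element totals:
  C: 4
  H: 7
  N: 1
  O: 1
Molecular formula: C4H7NO.
  M = 4(12.011) + 7(1.008) + 14.007 + 15.999
    = 48.044 + 7.056 + 14.007 + 15.999 = 85.106

85.11 g/mol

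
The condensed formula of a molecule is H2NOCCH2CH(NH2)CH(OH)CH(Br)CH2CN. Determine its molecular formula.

Atom tally by fragment:
  H2NOCCH2 → C:2 H:4 O:1 N:1
  CH(NH2) → C:1 H:3 N:1
  CH(OH) → C:1 H:2 O:1
  CH(Br) → C:1 H:1 Br:1
  CH2CN → C:2 H:2 N:1
Element totals:
  C: 7
  H: 12
  Br: 1
  N: 3
  O: 2

C7H12BrN3O2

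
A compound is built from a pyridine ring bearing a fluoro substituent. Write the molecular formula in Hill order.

C5H4FN

Atom tally by fragment:
  pyridine ring core → C:5 H:5 N:1
  (− 1 ring H displaced by substituents)
  + F → F:1
Element totals:
  C: 5
  H: 4
  F: 1
  N: 1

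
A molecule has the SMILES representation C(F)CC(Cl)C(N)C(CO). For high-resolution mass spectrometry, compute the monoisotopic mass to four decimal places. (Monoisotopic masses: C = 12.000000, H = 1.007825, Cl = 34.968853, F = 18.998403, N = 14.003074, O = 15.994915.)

Atom tally by fragment:
  FCH2 → C:1 H:2 F:1
  CH2 → C:1 H:2
  CH(Cl) → C:1 H:1 Cl:1
  CH(NH2) → C:1 H:3 N:1
  CH2CH2OH → C:2 H:5 O:1
Element totals:
  C: 6
  H: 13
  Cl: 1
  F: 1
  N: 1
  O: 1
Molecular formula: C6H13ClFNO.
  M = 6(12.0) + 13(1.007825) + 34.968853 + 18.998403 + 14.003074 + 15.994915
    = 72.000000 + 13.101725 + 34.968853 + 18.998403 + 14.003074 + 15.994915 = 169.066970

169.0670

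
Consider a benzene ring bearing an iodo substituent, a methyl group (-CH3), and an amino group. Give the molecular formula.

Atom tally by fragment:
  benzene ring core → C:6 H:6
  (− 3 ring H displaced by substituents)
  + I → I:1
  + CH3 → C:1 H:3
  + NH2 → N:1 H:2
Element totals:
  C: 7
  H: 8
  I: 1
  N: 1

C7H8IN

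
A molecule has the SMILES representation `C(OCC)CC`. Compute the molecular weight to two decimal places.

88.15 g/mol

Atom tally by fragment:
  C2H5OCH2 → C:3 H:7 O:1
  CH2 → C:1 H:2
  CH3 → C:1 H:3
Element totals:
  C: 5
  H: 12
  O: 1
Molecular formula: C5H12O.
  M = 5(12.011) + 12(1.008) + 15.999
    = 60.055 + 12.096 + 15.999 = 88.150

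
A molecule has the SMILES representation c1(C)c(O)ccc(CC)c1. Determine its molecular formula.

Atom tally by fragment:
  benzene ring core → C:6 H:6
  (− 3 ring H displaced by substituents)
  + CH3 → C:1 H:3
  + OH → O:1 H:1
  + C2H5 → C:2 H:5
Element totals:
  C: 9
  H: 12
  O: 1

C9H12O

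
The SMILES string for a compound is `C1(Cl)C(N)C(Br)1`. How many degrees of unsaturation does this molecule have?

1

Atom tally by fragment:
  cyclopropane ring core → C:3 H:6
  (− 3 ring H displaced by substituents)
  + Cl → Cl:1
  + NH2 → N:1 H:2
  + Br → Br:1
Element totals:
  C: 3
  H: 5
  Br: 1
  Cl: 1
  N: 1
Molecular formula: C3H5BrClN.
DoU = (2C + 2 + N − H − X) / 2 = (2·3 + 2 + 1 − 5 − 2) / 2 = 1.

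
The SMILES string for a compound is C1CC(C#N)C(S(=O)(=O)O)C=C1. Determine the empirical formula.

Atom tally by fragment:
  cyclohexene ring core → C:6 H:10
  (− 2 ring H displaced by substituents)
  + CN → C:1 N:1
  + SO3H → S:1 O:3 H:1
Element totals:
  C: 7
  H: 9
  N: 1
  O: 3
  S: 1
Molecular formula: C7H9NO3S.
gcd of subscripts (7, 9, 1, 3, 1) = 1, so the empirical formula equals the molecular formula.

C7H9NO3S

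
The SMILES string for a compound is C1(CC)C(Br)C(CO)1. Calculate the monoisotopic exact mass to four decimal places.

177.9993

Atom tally by fragment:
  cyclopropane ring core → C:3 H:6
  (− 3 ring H displaced by substituents)
  + C2H5 → C:2 H:5
  + Br → Br:1
  + CH2OH → C:1 H:3 O:1
Element totals:
  C: 6
  H: 11
  Br: 1
  O: 1
Molecular formula: C6H11BrO.
  M = 6(12.0) + 11(1.007825) + 78.918338 + 15.994915
    = 72.000000 + 11.086075 + 78.918338 + 15.994915 = 177.999328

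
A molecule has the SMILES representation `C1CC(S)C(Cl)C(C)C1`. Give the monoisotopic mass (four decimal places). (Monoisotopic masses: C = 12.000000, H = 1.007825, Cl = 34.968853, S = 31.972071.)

Atom tally by fragment:
  cyclohexane ring core → C:6 H:12
  (− 3 ring H displaced by substituents)
  + SH → S:1 H:1
  + Cl → Cl:1
  + CH3 → C:1 H:3
Element totals:
  C: 7
  H: 13
  Cl: 1
  S: 1
Molecular formula: C7H13ClS.
  M = 7(12.0) + 13(1.007825) + 34.968853 + 31.972071
    = 84.000000 + 13.101725 + 34.968853 + 31.972071 = 164.042649

164.0426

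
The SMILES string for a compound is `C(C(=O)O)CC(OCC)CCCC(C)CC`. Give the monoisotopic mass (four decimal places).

230.1882

Atom tally by fragment:
  HOOCCH2 → C:2 H:3 O:2
  CH2 → C:1 H:2
  CH(OC2H5) → C:3 H:6 O:1
  CH2 → C:1 H:2
  CH2 → C:1 H:2
  CH2 → C:1 H:2
  CH(CH3) → C:2 H:4
  CH2 → C:1 H:2
  CH3 → C:1 H:3
Element totals:
  C: 13
  H: 26
  O: 3
Molecular formula: C13H26O3.
  M = 13(12.0) + 26(1.007825) + 3(15.994915)
    = 156.000000 + 26.203450 + 47.984745 = 230.188195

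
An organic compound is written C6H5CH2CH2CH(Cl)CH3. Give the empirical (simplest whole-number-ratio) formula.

Element totals:
  C: 10
  H: 13
  Cl: 1
Molecular formula: C10H13Cl.
gcd of subscripts (10, 1, 13) = 1, so the empirical formula equals the molecular formula.

C10H13Cl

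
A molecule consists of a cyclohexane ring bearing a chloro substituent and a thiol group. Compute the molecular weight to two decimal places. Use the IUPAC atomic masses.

Atom tally by fragment:
  cyclohexane ring core → C:6 H:12
  (− 2 ring H displaced by substituents)
  + Cl → Cl:1
  + SH → S:1 H:1
Element totals:
  C: 6
  H: 11
  Cl: 1
  S: 1
Molecular formula: C6H11ClS.
  M = 6(12.011) + 11(1.008) + 35.45 + 32.06
    = 72.066 + 11.088 + 35.450 + 32.060 = 150.664

150.66 g/mol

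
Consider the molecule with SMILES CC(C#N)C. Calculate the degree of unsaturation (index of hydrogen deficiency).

2

Atom tally by fragment:
  CH3 → C:1 H:3
  CH(CN) → C:2 H:1 N:1
  CH3 → C:1 H:3
Element totals:
  C: 4
  H: 7
  N: 1
Molecular formula: C4H7N.
DoU = (2C + 2 + N − H − X) / 2 = (2·4 + 2 + 1 − 7 − 0) / 2 = 2.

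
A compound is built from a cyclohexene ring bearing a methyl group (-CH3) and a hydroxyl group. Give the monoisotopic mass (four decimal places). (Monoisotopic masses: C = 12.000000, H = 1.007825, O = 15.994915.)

112.0888

Atom tally by fragment:
  cyclohexene ring core → C:6 H:10
  (− 2 ring H displaced by substituents)
  + CH3 → C:1 H:3
  + OH → O:1 H:1
Element totals:
  C: 7
  H: 12
  O: 1
Molecular formula: C7H12O.
  M = 7(12.0) + 12(1.007825) + 15.994915
    = 84.000000 + 12.093900 + 15.994915 = 112.088815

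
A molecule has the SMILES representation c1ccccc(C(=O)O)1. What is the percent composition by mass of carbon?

68.85%

Atom tally by fragment:
  benzene ring core → C:6 H:6
  (− 1 ring H displaced by substituents)
  + COOH → C:1 H:1 O:2
Element totals:
  C: 7
  H: 6
  O: 2
Molecular formula: C7H6O2.
Molar mass = 122.123 g/mol.
Mass from C: 7 × 12.011 = 84.077 g/mol.
%C = 84.077 / 122.123 × 100 = 68.85%.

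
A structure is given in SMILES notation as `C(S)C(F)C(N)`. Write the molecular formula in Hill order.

C3H8FNS

Atom tally by fragment:
  HSCH2 → C:1 H:3 S:1
  CH(F) → C:1 H:1 F:1
  CH2NH2 → C:1 H:4 N:1
Element totals:
  C: 3
  H: 8
  F: 1
  N: 1
  S: 1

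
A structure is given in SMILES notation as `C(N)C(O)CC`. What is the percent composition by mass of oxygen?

17.95%

Atom tally by fragment:
  H2NCH2 → C:1 H:4 N:1
  CH(OH) → C:1 H:2 O:1
  CH2 → C:1 H:2
  CH3 → C:1 H:3
Element totals:
  C: 4
  H: 11
  N: 1
  O: 1
Molecular formula: C4H11NO.
Molar mass = 89.138 g/mol.
Mass from O: 1 × 15.999 = 15.999 g/mol.
%O = 15.999 / 89.138 × 100 = 17.95%.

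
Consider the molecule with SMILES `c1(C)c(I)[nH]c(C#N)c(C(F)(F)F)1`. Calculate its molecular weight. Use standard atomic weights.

300.02 g/mol

Atom tally by fragment:
  pyrrole ring core → C:4 H:5 N:1
  (− 4 ring H displaced by substituents)
  + CH3 → C:1 H:3
  + I → I:1
  + CN → C:1 N:1
  + CF3 → C:1 F:3
Element totals:
  C: 7
  H: 4
  F: 3
  I: 1
  N: 2
Molecular formula: C7H4F3IN2.
  M = 7(12.011) + 4(1.008) + 3(18.998) + 126.904 + 2(14.007)
    = 84.077 + 4.032 + 56.994 + 126.904 + 28.014 = 300.021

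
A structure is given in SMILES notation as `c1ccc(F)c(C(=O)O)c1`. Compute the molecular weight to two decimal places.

Atom tally by fragment:
  benzene ring core → C:6 H:6
  (− 2 ring H displaced by substituents)
  + F → F:1
  + COOH → C:1 H:1 O:2
Element totals:
  C: 7
  H: 5
  F: 1
  O: 2
Molecular formula: C7H5FO2.
  M = 7(12.011) + 5(1.008) + 18.998 + 2(15.999)
    = 84.077 + 5.040 + 18.998 + 31.998 = 140.113

140.11 g/mol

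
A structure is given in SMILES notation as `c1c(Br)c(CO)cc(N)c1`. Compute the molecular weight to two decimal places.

202.05 g/mol

Atom tally by fragment:
  benzene ring core → C:6 H:6
  (− 3 ring H displaced by substituents)
  + Br → Br:1
  + CH2OH → C:1 H:3 O:1
  + NH2 → N:1 H:2
Element totals:
  C: 7
  H: 8
  Br: 1
  N: 1
  O: 1
Molecular formula: C7H8BrNO.
  M = 7(12.011) + 8(1.008) + 79.904 + 14.007 + 15.999
    = 84.077 + 8.064 + 79.904 + 14.007 + 15.999 = 202.051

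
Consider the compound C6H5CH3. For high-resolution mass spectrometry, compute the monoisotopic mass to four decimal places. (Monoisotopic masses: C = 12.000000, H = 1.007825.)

Atom tally by fragment:
  benzene ring core → C:6 H:6
  (− 1 ring H displaced by substituents)
  + CH3 → C:1 H:3
Element totals:
  C: 7
  H: 8
Molecular formula: C7H8.
  M = 7(12.0) + 8(1.007825)
    = 84.000000 + 8.062600 = 92.062600

92.0626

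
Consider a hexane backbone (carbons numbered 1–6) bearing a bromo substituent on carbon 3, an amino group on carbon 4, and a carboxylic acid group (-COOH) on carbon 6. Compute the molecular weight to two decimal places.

224.10 g/mol

Atom tally by fragment:
  CH3 → C:1 H:3
  CH2 → C:1 H:2
  CH(Br) → C:1 H:1 Br:1
  CH(NH2) → C:1 H:3 N:1
  CH2 → C:1 H:2
  CH2COOH → C:2 H:3 O:2
Element totals:
  C: 7
  H: 14
  Br: 1
  N: 1
  O: 2
Molecular formula: C7H14BrNO2.
  M = 7(12.011) + 14(1.008) + 79.904 + 14.007 + 2(15.999)
    = 84.077 + 14.112 + 79.904 + 14.007 + 31.998 = 224.098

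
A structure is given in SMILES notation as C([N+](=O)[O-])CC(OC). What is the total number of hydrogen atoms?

9

Atom tally by fragment:
  O2NCH2 → C:1 H:2 N:1 O:2
  CH2 → C:1 H:2
  CH2OCH3 → C:2 H:5 O:1
Element totals:
  C: 4
  H: 9
  N: 1
  O: 3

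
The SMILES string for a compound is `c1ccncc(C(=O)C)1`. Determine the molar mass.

121.14 g/mol

Atom tally by fragment:
  pyridine ring core → C:5 H:5 N:1
  (− 1 ring H displaced by substituents)
  + COCH3 → C:2 H:3 O:1
Element totals:
  C: 7
  H: 7
  N: 1
  O: 1
Molecular formula: C7H7NO.
  M = 7(12.011) + 7(1.008) + 14.007 + 15.999
    = 84.077 + 7.056 + 14.007 + 15.999 = 121.139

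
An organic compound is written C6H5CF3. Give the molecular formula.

Atom tally by fragment:
  benzene ring core → C:6 H:6
  (− 1 ring H displaced by substituents)
  + CF3 → C:1 F:3
Element totals:
  C: 7
  H: 5
  F: 3

C7H5F3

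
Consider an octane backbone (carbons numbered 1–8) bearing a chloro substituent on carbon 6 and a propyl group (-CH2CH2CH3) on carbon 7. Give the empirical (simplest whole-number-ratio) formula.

Atom tally by fragment:
  CH3 → C:1 H:3
  CH2 → C:1 H:2
  CH2 → C:1 H:2
  CH2 → C:1 H:2
  CH2 → C:1 H:2
  CH(Cl) → C:1 H:1 Cl:1
  CH(CH2CH2CH3) → C:4 H:8
  CH3 → C:1 H:3
Element totals:
  C: 11
  H: 23
  Cl: 1
Molecular formula: C11H23Cl.
gcd of subscripts (11, 1, 23) = 1, so the empirical formula equals the molecular formula.

C11H23Cl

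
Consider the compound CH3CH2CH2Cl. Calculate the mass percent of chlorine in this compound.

Element totals:
  C: 3
  H: 7
  Cl: 1
Molecular formula: C3H7Cl.
Molar mass = 78.539 g/mol.
Mass from Cl: 1 × 35.45 = 35.450 g/mol.
%Cl = 35.450 / 78.539 × 100 = 45.14%.

45.14%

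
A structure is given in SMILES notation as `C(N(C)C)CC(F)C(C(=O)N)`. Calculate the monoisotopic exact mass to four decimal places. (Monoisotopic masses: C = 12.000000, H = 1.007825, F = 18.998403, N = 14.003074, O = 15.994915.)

Atom tally by fragment:
  (CH3)2NCH2 → C:3 H:8 N:1
  CH2 → C:1 H:2
  CH(F) → C:1 H:1 F:1
  CH2CONH2 → C:2 H:4 O:1 N:1
Element totals:
  C: 7
  H: 15
  F: 1
  N: 2
  O: 1
Molecular formula: C7H15FN2O.
  M = 7(12.0) + 15(1.007825) + 18.998403 + 2(14.003074) + 15.994915
    = 84.000000 + 15.117375 + 18.998403 + 28.006148 + 15.994915 = 162.116841

162.1168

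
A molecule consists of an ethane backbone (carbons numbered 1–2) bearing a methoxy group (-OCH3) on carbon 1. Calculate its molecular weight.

Atom tally by fragment:
  CH3OCH2 → C:2 H:5 O:1
  CH3 → C:1 H:3
Element totals:
  C: 3
  H: 8
  O: 1
Molecular formula: C3H8O.
  M = 3(12.011) + 8(1.008) + 15.999
    = 36.033 + 8.064 + 15.999 = 60.096

60.10 g/mol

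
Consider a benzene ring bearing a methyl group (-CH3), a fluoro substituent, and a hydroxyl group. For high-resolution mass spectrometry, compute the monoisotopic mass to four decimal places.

Atom tally by fragment:
  benzene ring core → C:6 H:6
  (− 3 ring H displaced by substituents)
  + CH3 → C:1 H:3
  + F → F:1
  + OH → O:1 H:1
Element totals:
  C: 7
  H: 7
  F: 1
  O: 1
Molecular formula: C7H7FO.
  M = 7(12.0) + 7(1.007825) + 18.998403 + 15.994915
    = 84.000000 + 7.054775 + 18.998403 + 15.994915 = 126.048093

126.0481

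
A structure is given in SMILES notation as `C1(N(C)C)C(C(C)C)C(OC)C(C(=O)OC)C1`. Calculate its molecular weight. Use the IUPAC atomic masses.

Atom tally by fragment:
  cyclopentane ring core → C:5 H:10
  (− 4 ring H displaced by substituents)
  + N(CH3)2 → N:1 C:2 H:6
  + CH(CH3)2 → C:3 H:7
  + OCH3 → C:1 H:3 O:1
  + COOCH3 → C:2 H:3 O:2
Element totals:
  C: 13
  H: 25
  N: 1
  O: 3
Molecular formula: C13H25NO3.
  M = 13(12.011) + 25(1.008) + 14.007 + 3(15.999)
    = 156.143 + 25.200 + 14.007 + 47.997 = 243.347

243.35 g/mol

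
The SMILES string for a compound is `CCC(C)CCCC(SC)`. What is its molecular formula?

Atom tally by fragment:
  CH3 → C:1 H:3
  CH2 → C:1 H:2
  CH(CH3) → C:2 H:4
  CH2 → C:1 H:2
  CH2 → C:1 H:2
  CH2 → C:1 H:2
  CH2SCH3 → C:2 H:5 S:1
Element totals:
  C: 9
  H: 20
  S: 1

C9H20S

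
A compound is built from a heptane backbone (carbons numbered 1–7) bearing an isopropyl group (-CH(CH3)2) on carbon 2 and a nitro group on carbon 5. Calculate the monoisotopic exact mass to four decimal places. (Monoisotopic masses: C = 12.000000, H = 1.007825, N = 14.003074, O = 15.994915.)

Atom tally by fragment:
  CH3 → C:1 H:3
  CH(CH(CH3)2) → C:4 H:8
  CH2 → C:1 H:2
  CH2 → C:1 H:2
  CH(NO2) → C:1 H:1 N:1 O:2
  CH2 → C:1 H:2
  CH3 → C:1 H:3
Element totals:
  C: 10
  H: 21
  N: 1
  O: 2
Molecular formula: C10H21NO2.
  M = 10(12.0) + 21(1.007825) + 14.003074 + 2(15.994915)
    = 120.000000 + 21.164325 + 14.003074 + 31.989830 = 187.157229

187.1572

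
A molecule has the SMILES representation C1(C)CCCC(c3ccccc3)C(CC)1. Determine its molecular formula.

C15H22

Atom tally by fragment:
  cyclohexane ring core → C:6 H:12
  (− 3 ring H displaced by substituents)
  + CH3 → C:1 H:3
  + C6H5 → C:6 H:5
  + C2H5 → C:2 H:5
Element totals:
  C: 15
  H: 22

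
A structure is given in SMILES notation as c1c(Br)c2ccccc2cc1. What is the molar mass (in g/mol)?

Atom tally by fragment:
  naphthalene ring system core → C:10 H:8
  (− 1 ring H displaced by substituents)
  + Br → Br:1
Element totals:
  C: 10
  H: 7
  Br: 1
Molecular formula: C10H7Br.
  M = 10(12.011) + 7(1.008) + 79.904
    = 120.110 + 7.056 + 79.904 = 207.070

207.07 g/mol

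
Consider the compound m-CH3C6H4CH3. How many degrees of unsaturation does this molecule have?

Element totals:
  C: 8
  H: 10
Molecular formula: C8H10.
DoU = (2C + 2 + N − H − X) / 2 = (2·8 + 2 + 0 − 10 − 0) / 2 = 4.

4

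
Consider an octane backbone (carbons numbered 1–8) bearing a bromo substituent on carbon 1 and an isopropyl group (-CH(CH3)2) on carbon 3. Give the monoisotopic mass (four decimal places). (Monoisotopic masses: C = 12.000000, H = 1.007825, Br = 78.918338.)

234.0983

Atom tally by fragment:
  BrCH2 → C:1 H:2 Br:1
  CH2 → C:1 H:2
  CH(CH(CH3)2) → C:4 H:8
  CH2 → C:1 H:2
  CH2 → C:1 H:2
  CH2 → C:1 H:2
  CH2 → C:1 H:2
  CH3 → C:1 H:3
Element totals:
  C: 11
  H: 23
  Br: 1
Molecular formula: C11H23Br.
  M = 11(12.0) + 23(1.007825) + 78.918338
    = 132.000000 + 23.179975 + 78.918338 = 234.098313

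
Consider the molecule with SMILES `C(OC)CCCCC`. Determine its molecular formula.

C7H16O

Atom tally by fragment:
  CH3OCH2 → C:2 H:5 O:1
  CH2 → C:1 H:2
  CH2 → C:1 H:2
  CH2 → C:1 H:2
  CH2 → C:1 H:2
  CH3 → C:1 H:3
Element totals:
  C: 7
  H: 16
  O: 1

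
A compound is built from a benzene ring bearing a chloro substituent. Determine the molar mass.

Atom tally by fragment:
  benzene ring core → C:6 H:6
  (− 1 ring H displaced by substituents)
  + Cl → Cl:1
Element totals:
  C: 6
  H: 5
  Cl: 1
Molecular formula: C6H5Cl.
  M = 6(12.011) + 5(1.008) + 35.45
    = 72.066 + 5.040 + 35.450 = 112.556

112.56 g/mol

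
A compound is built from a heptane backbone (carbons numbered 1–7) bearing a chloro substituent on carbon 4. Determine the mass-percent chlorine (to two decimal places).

26.33%

Atom tally by fragment:
  CH3 → C:1 H:3
  CH2 → C:1 H:2
  CH2 → C:1 H:2
  CH(Cl) → C:1 H:1 Cl:1
  CH2 → C:1 H:2
  CH2 → C:1 H:2
  CH3 → C:1 H:3
Element totals:
  C: 7
  H: 15
  Cl: 1
Molecular formula: C7H15Cl.
Molar mass = 134.647 g/mol.
Mass from Cl: 1 × 35.45 = 35.450 g/mol.
%Cl = 35.450 / 134.647 × 100 = 26.33%.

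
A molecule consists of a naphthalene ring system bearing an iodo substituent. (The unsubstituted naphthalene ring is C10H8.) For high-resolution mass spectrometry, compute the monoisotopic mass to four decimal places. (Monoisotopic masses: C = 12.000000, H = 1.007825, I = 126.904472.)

253.9592

Atom tally by fragment:
  naphthalene ring system core → C:10 H:8
  (− 1 ring H displaced by substituents)
  + I → I:1
Element totals:
  C: 10
  H: 7
  I: 1
Molecular formula: C10H7I.
  M = 10(12.0) + 7(1.007825) + 126.904472
    = 120.000000 + 7.054775 + 126.904472 = 253.959247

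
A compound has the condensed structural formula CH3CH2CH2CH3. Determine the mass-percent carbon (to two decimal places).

Atom tally by fragment:
  CH3 → C:1 H:3
  CH2 → C:1 H:2
  CH2 → C:1 H:2
  CH3 → C:1 H:3
Element totals:
  C: 4
  H: 10
Molecular formula: C4H10.
Molar mass = 58.124 g/mol.
Mass from C: 4 × 12.011 = 48.044 g/mol.
%C = 48.044 / 58.124 × 100 = 82.66%.

82.66%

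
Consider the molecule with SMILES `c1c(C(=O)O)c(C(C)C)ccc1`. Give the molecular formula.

C10H12O2

Atom tally by fragment:
  benzene ring core → C:6 H:6
  (− 2 ring H displaced by substituents)
  + COOH → C:1 H:1 O:2
  + CH(CH3)2 → C:3 H:7
Element totals:
  C: 10
  H: 12
  O: 2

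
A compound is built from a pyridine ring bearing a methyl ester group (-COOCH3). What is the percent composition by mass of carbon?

61.31%

Atom tally by fragment:
  pyridine ring core → C:5 H:5 N:1
  (− 1 ring H displaced by substituents)
  + COOCH3 → C:2 H:3 O:2
Element totals:
  C: 7
  H: 7
  N: 1
  O: 2
Molecular formula: C7H7NO2.
Molar mass = 137.138 g/mol.
Mass from C: 7 × 12.011 = 84.077 g/mol.
%C = 84.077 / 137.138 × 100 = 61.31%.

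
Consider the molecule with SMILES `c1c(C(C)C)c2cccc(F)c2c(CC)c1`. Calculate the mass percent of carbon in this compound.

Atom tally by fragment:
  naphthalene ring system core → C:10 H:8
  (− 3 ring H displaced by substituents)
  + CH(CH3)2 → C:3 H:7
  + F → F:1
  + C2H5 → C:2 H:5
Element totals:
  C: 15
  H: 17
  F: 1
Molecular formula: C15H17F.
Molar mass = 216.299 g/mol.
Mass from C: 15 × 12.011 = 180.165 g/mol.
%C = 180.165 / 216.299 × 100 = 83.29%.

83.29%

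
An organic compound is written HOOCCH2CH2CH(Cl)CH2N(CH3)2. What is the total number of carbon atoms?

Element totals:
  C: 7
  H: 14
  Cl: 1
  N: 1
  O: 2

7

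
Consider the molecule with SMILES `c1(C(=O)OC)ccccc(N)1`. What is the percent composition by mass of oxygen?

Atom tally by fragment:
  benzene ring core → C:6 H:6
  (− 2 ring H displaced by substituents)
  + COOCH3 → C:2 H:3 O:2
  + NH2 → N:1 H:2
Element totals:
  C: 8
  H: 9
  N: 1
  O: 2
Molecular formula: C8H9NO2.
Molar mass = 151.165 g/mol.
Mass from O: 2 × 15.999 = 31.998 g/mol.
%O = 31.998 / 151.165 × 100 = 21.17%.

21.17%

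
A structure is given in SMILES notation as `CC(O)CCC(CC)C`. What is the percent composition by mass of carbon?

73.78%

Atom tally by fragment:
  CH3 → C:1 H:3
  CH(OH) → C:1 H:2 O:1
  CH2 → C:1 H:2
  CH2 → C:1 H:2
  CH(C2H5) → C:3 H:6
  CH3 → C:1 H:3
Element totals:
  C: 8
  H: 18
  O: 1
Molecular formula: C8H18O.
Molar mass = 130.231 g/mol.
Mass from C: 8 × 12.011 = 96.088 g/mol.
%C = 96.088 / 130.231 × 100 = 73.78%.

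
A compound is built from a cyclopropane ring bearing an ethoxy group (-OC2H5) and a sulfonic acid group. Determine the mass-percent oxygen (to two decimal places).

Atom tally by fragment:
  cyclopropane ring core → C:3 H:6
  (− 2 ring H displaced by substituents)
  + OC2H5 → C:2 H:5 O:1
  + SO3H → S:1 O:3 H:1
Element totals:
  C: 5
  H: 10
  O: 4
  S: 1
Molecular formula: C5H10O4S.
Molar mass = 166.191 g/mol.
Mass from O: 4 × 15.999 = 63.996 g/mol.
%O = 63.996 / 166.191 × 100 = 38.51%.

38.51%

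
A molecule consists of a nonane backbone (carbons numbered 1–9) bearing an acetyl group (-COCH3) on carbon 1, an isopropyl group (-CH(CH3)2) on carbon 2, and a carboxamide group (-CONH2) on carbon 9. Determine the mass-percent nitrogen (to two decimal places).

5.48%

Atom tally by fragment:
  CH3COCH2 → C:3 H:5 O:1
  CH(CH(CH3)2) → C:4 H:8
  CH2 → C:1 H:2
  CH2 → C:1 H:2
  CH2 → C:1 H:2
  CH2 → C:1 H:2
  CH2 → C:1 H:2
  CH2 → C:1 H:2
  CH2CONH2 → C:2 H:4 O:1 N:1
Element totals:
  C: 15
  H: 29
  N: 1
  O: 2
Molecular formula: C15H29NO2.
Molar mass = 255.402 g/mol.
Mass from N: 1 × 14.007 = 14.007 g/mol.
%N = 14.007 / 255.402 × 100 = 5.48%.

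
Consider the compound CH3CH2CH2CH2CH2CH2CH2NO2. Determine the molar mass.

Atom tally by fragment:
  CH3 → C:1 H:3
  CH2 → C:1 H:2
  CH2 → C:1 H:2
  CH2 → C:1 H:2
  CH2 → C:1 H:2
  CH2 → C:1 H:2
  CH2NO2 → C:1 H:2 N:1 O:2
Element totals:
  C: 7
  H: 15
  N: 1
  O: 2
Molecular formula: C7H15NO2.
  M = 7(12.011) + 15(1.008) + 14.007 + 2(15.999)
    = 84.077 + 15.120 + 14.007 + 31.998 = 145.202

145.20 g/mol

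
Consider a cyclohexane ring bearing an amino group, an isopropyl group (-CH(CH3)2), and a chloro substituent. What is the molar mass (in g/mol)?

Atom tally by fragment:
  cyclohexane ring core → C:6 H:12
  (− 3 ring H displaced by substituents)
  + NH2 → N:1 H:2
  + CH(CH3)2 → C:3 H:7
  + Cl → Cl:1
Element totals:
  C: 9
  H: 18
  Cl: 1
  N: 1
Molecular formula: C9H18ClN.
  M = 9(12.011) + 18(1.008) + 35.45 + 14.007
    = 108.099 + 18.144 + 35.450 + 14.007 = 175.700

175.70 g/mol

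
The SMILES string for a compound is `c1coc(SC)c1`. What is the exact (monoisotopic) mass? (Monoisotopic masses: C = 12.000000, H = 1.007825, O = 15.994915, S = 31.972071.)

Atom tally by fragment:
  furan ring core → C:4 H:4 O:1
  (− 1 ring H displaced by substituents)
  + SCH3 → C:1 H:3 S:1
Element totals:
  C: 5
  H: 6
  O: 1
  S: 1
Molecular formula: C5H6OS.
  M = 5(12.0) + 6(1.007825) + 15.994915 + 31.972071
    = 60.000000 + 6.046950 + 15.994915 + 31.972071 = 114.013936

114.0139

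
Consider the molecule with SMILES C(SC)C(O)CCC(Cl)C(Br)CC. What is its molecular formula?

C9H18BrClOS

Atom tally by fragment:
  CH3SCH2 → C:2 H:5 S:1
  CH(OH) → C:1 H:2 O:1
  CH2 → C:1 H:2
  CH2 → C:1 H:2
  CH(Cl) → C:1 H:1 Cl:1
  CH(Br) → C:1 H:1 Br:1
  CH2 → C:1 H:2
  CH3 → C:1 H:3
Element totals:
  C: 9
  H: 18
  Br: 1
  Cl: 1
  O: 1
  S: 1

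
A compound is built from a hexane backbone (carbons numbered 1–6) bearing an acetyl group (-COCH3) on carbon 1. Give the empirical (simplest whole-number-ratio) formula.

C8H16O

Atom tally by fragment:
  CH3COCH2 → C:3 H:5 O:1
  CH2 → C:1 H:2
  CH2 → C:1 H:2
  CH2 → C:1 H:2
  CH2 → C:1 H:2
  CH3 → C:1 H:3
Element totals:
  C: 8
  H: 16
  O: 1
Molecular formula: C8H16O.
gcd of subscripts (8, 16, 1) = 1, so the empirical formula equals the molecular formula.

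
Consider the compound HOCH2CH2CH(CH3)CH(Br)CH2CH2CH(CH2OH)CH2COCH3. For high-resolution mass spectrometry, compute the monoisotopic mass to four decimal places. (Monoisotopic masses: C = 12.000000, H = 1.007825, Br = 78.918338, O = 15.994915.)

294.0831

Atom tally by fragment:
  HOCH2CH2 → C:2 H:5 O:1
  CH(CH3) → C:2 H:4
  CH(Br) → C:1 H:1 Br:1
  CH2 → C:1 H:2
  CH2 → C:1 H:2
  CH(CH2OH) → C:2 H:4 O:1
  CH2COCH3 → C:3 H:5 O:1
Element totals:
  C: 12
  H: 23
  Br: 1
  O: 3
Molecular formula: C12H23BrO3.
  M = 12(12.0) + 23(1.007825) + 78.918338 + 3(15.994915)
    = 144.000000 + 23.179975 + 78.918338 + 47.984745 = 294.083058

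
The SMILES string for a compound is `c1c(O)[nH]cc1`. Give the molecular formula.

C4H5NO

Atom tally by fragment:
  pyrrole ring core → C:4 H:5 N:1
  (− 1 ring H displaced by substituents)
  + OH → O:1 H:1
Element totals:
  C: 4
  H: 5
  N: 1
  O: 1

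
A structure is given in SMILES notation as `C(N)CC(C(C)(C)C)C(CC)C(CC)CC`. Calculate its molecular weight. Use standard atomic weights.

Atom tally by fragment:
  H2NCH2 → C:1 H:4 N:1
  CH2 → C:1 H:2
  CH(C(CH3)3) → C:5 H:10
  CH(C2H5) → C:3 H:6
  CH(C2H5) → C:3 H:6
  CH2 → C:1 H:2
  CH3 → C:1 H:3
Element totals:
  C: 15
  H: 33
  N: 1
Molecular formula: C15H33N.
  M = 15(12.011) + 33(1.008) + 14.007
    = 180.165 + 33.264 + 14.007 = 227.436

227.44 g/mol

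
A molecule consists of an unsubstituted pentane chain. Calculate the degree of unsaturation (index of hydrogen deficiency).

Atom tally by fragment:
  CH3 → C:1 H:3
  CH2 → C:1 H:2
  CH2 → C:1 H:2
  CH2 → C:1 H:2
  CH3 → C:1 H:3
Element totals:
  C: 5
  H: 12
Molecular formula: C5H12.
DoU = (2C + 2 + N − H − X) / 2 = (2·5 + 2 + 0 − 12 − 0) / 2 = 0.

0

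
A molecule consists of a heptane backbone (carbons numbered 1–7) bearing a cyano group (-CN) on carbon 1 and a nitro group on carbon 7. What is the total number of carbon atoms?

8

Atom tally by fragment:
  NCCH2 → C:2 H:2 N:1
  CH2 → C:1 H:2
  CH2 → C:1 H:2
  CH2 → C:1 H:2
  CH2 → C:1 H:2
  CH2 → C:1 H:2
  CH2NO2 → C:1 H:2 N:1 O:2
Element totals:
  C: 8
  H: 14
  N: 2
  O: 2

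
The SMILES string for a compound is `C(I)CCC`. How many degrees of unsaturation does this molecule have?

0

Atom tally by fragment:
  ICH2 → C:1 H:2 I:1
  CH2 → C:1 H:2
  CH2 → C:1 H:2
  CH3 → C:1 H:3
Element totals:
  C: 4
  H: 9
  I: 1
Molecular formula: C4H9I.
DoU = (2C + 2 + N − H − X) / 2 = (2·4 + 2 + 0 − 9 − 1) / 2 = 0.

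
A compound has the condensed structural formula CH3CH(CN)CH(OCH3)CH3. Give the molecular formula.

Element totals:
  C: 6
  H: 11
  N: 1
  O: 1

C6H11NO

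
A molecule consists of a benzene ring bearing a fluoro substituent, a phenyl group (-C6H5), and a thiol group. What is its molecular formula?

C12H9FS

Atom tally by fragment:
  benzene ring core → C:6 H:6
  (− 3 ring H displaced by substituents)
  + F → F:1
  + C6H5 → C:6 H:5
  + SH → S:1 H:1
Element totals:
  C: 12
  H: 9
  F: 1
  S: 1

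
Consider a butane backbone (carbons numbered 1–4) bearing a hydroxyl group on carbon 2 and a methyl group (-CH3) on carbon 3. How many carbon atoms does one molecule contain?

Atom tally by fragment:
  CH3 → C:1 H:3
  CH(OH) → C:1 H:2 O:1
  CH(CH3) → C:2 H:4
  CH3 → C:1 H:3
Element totals:
  C: 5
  H: 12
  O: 1

5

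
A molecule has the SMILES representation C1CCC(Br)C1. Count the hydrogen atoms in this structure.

Atom tally by fragment:
  cyclopentane ring core → C:5 H:10
  (− 1 ring H displaced by substituents)
  + Br → Br:1
Element totals:
  C: 5
  H: 9
  Br: 1

9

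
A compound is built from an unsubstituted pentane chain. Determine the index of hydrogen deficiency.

0

Atom tally by fragment:
  CH3 → C:1 H:3
  CH2 → C:1 H:2
  CH2 → C:1 H:2
  CH2 → C:1 H:2
  CH3 → C:1 H:3
Element totals:
  C: 5
  H: 12
Molecular formula: C5H12.
DoU = (2C + 2 + N − H − X) / 2 = (2·5 + 2 + 0 − 12 − 0) / 2 = 0.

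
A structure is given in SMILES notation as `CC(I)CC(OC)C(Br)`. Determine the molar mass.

Atom tally by fragment:
  CH3 → C:1 H:3
  CH(I) → C:1 H:1 I:1
  CH2 → C:1 H:2
  CH(OCH3) → C:2 H:4 O:1
  CH2Br → C:1 H:2 Br:1
Element totals:
  C: 6
  H: 12
  Br: 1
  I: 1
  O: 1
Molecular formula: C6H12BrIO.
  M = 6(12.011) + 12(1.008) + 79.904 + 126.904 + 15.999
    = 72.066 + 12.096 + 79.904 + 126.904 + 15.999 = 306.969

306.97 g/mol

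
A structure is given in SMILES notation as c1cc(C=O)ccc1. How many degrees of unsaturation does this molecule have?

5

Atom tally by fragment:
  benzene ring core → C:6 H:6
  (− 1 ring H displaced by substituents)
  + CHO → C:1 H:1 O:1
Element totals:
  C: 7
  H: 6
  O: 1
Molecular formula: C7H6O.
DoU = (2C + 2 + N − H − X) / 2 = (2·7 + 2 + 0 − 6 − 0) / 2 = 5.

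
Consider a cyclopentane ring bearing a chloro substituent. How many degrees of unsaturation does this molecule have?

1

Atom tally by fragment:
  cyclopentane ring core → C:5 H:10
  (− 1 ring H displaced by substituents)
  + Cl → Cl:1
Element totals:
  C: 5
  H: 9
  Cl: 1
Molecular formula: C5H9Cl.
DoU = (2C + 2 + N − H − X) / 2 = (2·5 + 2 + 0 − 9 − 1) / 2 = 1.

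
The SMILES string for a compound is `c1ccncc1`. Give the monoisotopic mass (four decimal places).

Atom tally by fragment:
  pyridine ring core → C:5 H:5 N:1
Element totals:
  C: 5
  H: 5
  N: 1
Molecular formula: C5H5N.
  M = 5(12.0) + 5(1.007825) + 14.003074
    = 60.000000 + 5.039125 + 14.003074 = 79.042199

79.0422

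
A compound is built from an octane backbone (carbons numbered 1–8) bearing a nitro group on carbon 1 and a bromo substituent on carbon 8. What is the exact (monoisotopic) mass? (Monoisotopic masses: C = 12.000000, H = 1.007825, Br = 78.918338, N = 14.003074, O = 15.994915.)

Atom tally by fragment:
  O2NCH2 → C:1 H:2 N:1 O:2
  CH2 → C:1 H:2
  CH2 → C:1 H:2
  CH2 → C:1 H:2
  CH2 → C:1 H:2
  CH2 → C:1 H:2
  CH2 → C:1 H:2
  CH2Br → C:1 H:2 Br:1
Element totals:
  C: 8
  H: 16
  Br: 1
  N: 1
  O: 2
Molecular formula: C8H16BrNO2.
  M = 8(12.0) + 16(1.007825) + 78.918338 + 14.003074 + 2(15.994915)
    = 96.000000 + 16.125200 + 78.918338 + 14.003074 + 31.989830 = 237.036442

237.0364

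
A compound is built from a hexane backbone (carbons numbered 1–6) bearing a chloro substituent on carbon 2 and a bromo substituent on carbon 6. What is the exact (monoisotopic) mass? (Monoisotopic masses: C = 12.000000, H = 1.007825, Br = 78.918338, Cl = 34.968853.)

197.9811

Atom tally by fragment:
  CH3 → C:1 H:3
  CH(Cl) → C:1 H:1 Cl:1
  CH2 → C:1 H:2
  CH2 → C:1 H:2
  CH2 → C:1 H:2
  CH2Br → C:1 H:2 Br:1
Element totals:
  C: 6
  H: 12
  Br: 1
  Cl: 1
Molecular formula: C6H12BrCl.
  M = 6(12.0) + 12(1.007825) + 78.918338 + 34.968853
    = 72.000000 + 12.093900 + 78.918338 + 34.968853 = 197.981091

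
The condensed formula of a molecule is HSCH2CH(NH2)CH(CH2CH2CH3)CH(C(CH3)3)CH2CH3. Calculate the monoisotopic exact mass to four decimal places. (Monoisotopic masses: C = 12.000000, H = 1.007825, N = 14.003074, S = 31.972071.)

231.2021

Atom tally by fragment:
  HSCH2 → C:1 H:3 S:1
  CH(NH2) → C:1 H:3 N:1
  CH(CH2CH2CH3) → C:4 H:8
  CH(C(CH3)3) → C:5 H:10
  CH2 → C:1 H:2
  CH3 → C:1 H:3
Element totals:
  C: 13
  H: 29
  N: 1
  S: 1
Molecular formula: C13H29NS.
  M = 13(12.0) + 29(1.007825) + 14.003074 + 31.972071
    = 156.000000 + 29.226925 + 14.003074 + 31.972071 = 231.202070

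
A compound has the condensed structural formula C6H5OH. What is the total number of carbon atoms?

Element totals:
  C: 6
  H: 6
  O: 1

6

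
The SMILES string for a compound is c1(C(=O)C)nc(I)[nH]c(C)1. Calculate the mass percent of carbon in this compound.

Atom tally by fragment:
  imidazole ring core → C:3 H:4 N:2
  (− 3 ring H displaced by substituents)
  + COCH3 → C:2 H:3 O:1
  + I → I:1
  + CH3 → C:1 H:3
Element totals:
  C: 6
  H: 7
  I: 1
  N: 2
  O: 1
Molecular formula: C6H7IN2O.
Molar mass = 250.039 g/mol.
Mass from C: 6 × 12.011 = 72.066 g/mol.
%C = 72.066 / 250.039 × 100 = 28.82%.

28.82%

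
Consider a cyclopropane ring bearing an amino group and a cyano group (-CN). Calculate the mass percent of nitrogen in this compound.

34.12%

Atom tally by fragment:
  cyclopropane ring core → C:3 H:6
  (− 2 ring H displaced by substituents)
  + NH2 → N:1 H:2
  + CN → C:1 N:1
Element totals:
  C: 4
  H: 6
  N: 2
Molecular formula: C4H6N2.
Molar mass = 82.106 g/mol.
Mass from N: 2 × 14.007 = 28.014 g/mol.
%N = 28.014 / 82.106 × 100 = 34.12%.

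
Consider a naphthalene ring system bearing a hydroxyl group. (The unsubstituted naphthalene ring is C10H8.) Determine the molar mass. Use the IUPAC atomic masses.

144.17 g/mol

Atom tally by fragment:
  naphthalene ring system core → C:10 H:8
  (− 1 ring H displaced by substituents)
  + OH → O:1 H:1
Element totals:
  C: 10
  H: 8
  O: 1
Molecular formula: C10H8O.
  M = 10(12.011) + 8(1.008) + 15.999
    = 120.110 + 8.064 + 15.999 = 144.173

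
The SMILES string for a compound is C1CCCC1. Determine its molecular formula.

C5H10

Atom tally by fragment:
  cyclopentane ring core → C:5 H:10
Element totals:
  C: 5
  H: 10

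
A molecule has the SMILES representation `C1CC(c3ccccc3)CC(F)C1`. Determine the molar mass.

178.25 g/mol

Atom tally by fragment:
  cyclohexane ring core → C:6 H:12
  (− 2 ring H displaced by substituents)
  + C6H5 → C:6 H:5
  + F → F:1
Element totals:
  C: 12
  H: 15
  F: 1
Molecular formula: C12H15F.
  M = 12(12.011) + 15(1.008) + 18.998
    = 144.132 + 15.120 + 18.998 = 178.250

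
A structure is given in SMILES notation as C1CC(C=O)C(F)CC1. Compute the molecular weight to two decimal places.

Atom tally by fragment:
  cyclohexane ring core → C:6 H:12
  (− 2 ring H displaced by substituents)
  + CHO → C:1 H:1 O:1
  + F → F:1
Element totals:
  C: 7
  H: 11
  F: 1
  O: 1
Molecular formula: C7H11FO.
  M = 7(12.011) + 11(1.008) + 18.998 + 15.999
    = 84.077 + 11.088 + 18.998 + 15.999 = 130.162

130.16 g/mol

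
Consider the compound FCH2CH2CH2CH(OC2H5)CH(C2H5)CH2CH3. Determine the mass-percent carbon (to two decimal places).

69.43%

Element totals:
  C: 11
  H: 23
  F: 1
  O: 1
Molecular formula: C11H23FO.
Molar mass = 190.302 g/mol.
Mass from C: 11 × 12.011 = 132.121 g/mol.
%C = 132.121 / 190.302 × 100 = 69.43%.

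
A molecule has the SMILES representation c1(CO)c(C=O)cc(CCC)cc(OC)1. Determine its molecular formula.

Atom tally by fragment:
  benzene ring core → C:6 H:6
  (− 4 ring H displaced by substituents)
  + CH2OH → C:1 H:3 O:1
  + CHO → C:1 H:1 O:1
  + CH2CH2CH3 → C:3 H:7
  + OCH3 → C:1 H:3 O:1
Element totals:
  C: 12
  H: 16
  O: 3

C12H16O3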